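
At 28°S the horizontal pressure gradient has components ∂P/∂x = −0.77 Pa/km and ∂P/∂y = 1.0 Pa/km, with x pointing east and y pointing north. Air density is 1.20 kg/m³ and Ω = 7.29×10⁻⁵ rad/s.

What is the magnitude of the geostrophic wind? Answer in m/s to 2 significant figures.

Coriolis parameter at 28°S:
f = 2Ω sin φ = 2 × 7.29×10⁻⁵ × sin 28° = 6.84×10⁻⁵ s⁻¹
In the Southern Hemisphere f is negative: f = −6.84×10⁻⁵ s⁻¹.
Component geostrophic relations (x east, y north):
u_g = −(1/(fρ)) ∂P/∂y,  v_g = (1/(fρ)) ∂P/∂x
u_g = −(1.0×10⁻³)/(−6.84×10⁻⁵ × 1.20) = 12.2 m/s;  v_g = (−0.77×10⁻³)/(−6.84×10⁻⁵ × 1.20) = 9.37 m/s
|V_g| = √(u_g² + v_g²) = 15.4 m/s

15 m/s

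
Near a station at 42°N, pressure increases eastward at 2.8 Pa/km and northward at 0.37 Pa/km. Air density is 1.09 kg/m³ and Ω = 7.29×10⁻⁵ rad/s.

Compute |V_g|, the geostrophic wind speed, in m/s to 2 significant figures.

Coriolis parameter at 42°N:
f = 2Ω sin φ = 2 × 7.29×10⁻⁵ × sin 42° = 9.76×10⁻⁵ s⁻¹
Component geostrophic relations (x east, y north):
u_g = −(1/(fρ)) ∂P/∂y,  v_g = (1/(fρ)) ∂P/∂x
u_g = −(0.37×10⁻³)/(9.76×10⁻⁵ × 1.09) = −3.48 m/s;  v_g = (2.8×10⁻³)/(9.76×10⁻⁵ × 1.09) = 26.3 m/s
|V_g| = √(u_g² + v_g²) = 26.6 m/s

27 m/s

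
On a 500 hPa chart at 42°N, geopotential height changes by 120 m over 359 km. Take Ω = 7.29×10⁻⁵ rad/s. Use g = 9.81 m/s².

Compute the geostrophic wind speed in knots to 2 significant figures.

Coriolis parameter at 42°N:
f = 2Ω sin φ = 2 × 7.29×10⁻⁵ × sin 42° = 9.76×10⁻⁵ s⁻¹
Height gradient: |∂Z/∂n| = 120 m / 359000 m = 3.34×10⁻⁴
On a pressure surface, geostrophic balance gives V_g = (g/f)|∂Z/∂n|:
V_g = 9.81 × 3.34×10⁻⁴ / 9.76×10⁻⁵ = 33.6 m/s
Converting: 33.6 m/s × 1.944 = 65 knots

65 knots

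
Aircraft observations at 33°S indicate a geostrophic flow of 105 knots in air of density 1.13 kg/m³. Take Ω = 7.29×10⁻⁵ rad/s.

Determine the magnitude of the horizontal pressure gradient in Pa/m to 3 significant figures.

4.85×10⁻³ Pa/m

Coriolis parameter at 33°S:
f = 2Ω sin φ = 2 × 7.29×10⁻⁵ × sin 33° = 7.94×10⁻⁵ s⁻¹
Wind speed in SI: 105 knots = 54.0 m/s
Geostrophic balance rearranged: |∂P/∂n| = f ρ V_g
|∂P/∂n| = 7.94×10⁻⁵ × 1.13 × 54.0 = 4.85×10⁻³ Pa/m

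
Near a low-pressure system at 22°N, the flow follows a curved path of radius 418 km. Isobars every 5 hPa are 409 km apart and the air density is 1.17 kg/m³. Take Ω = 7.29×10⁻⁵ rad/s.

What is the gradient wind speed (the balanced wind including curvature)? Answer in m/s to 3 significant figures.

Coriolis parameter at 22°N:
f = 2Ω sin φ = 2 × 7.29×10⁻⁵ × sin 22° = 5.46×10⁻⁵ s⁻¹
Pressure gradient: |∂P/∂n| = 500 Pa / 409000 m = 1.22×10⁻³ Pa/m
Geostrophic speed: V_g = |∂P/∂n|/(fρ) = 1.22×10⁻³/(5.46×10⁻⁵ × 1.17) = 19.1 m/s
Around a low, centrifugal force acts outward with Coriolis, so pressure-gradient force balances both:
(1/ρ)|∂P/∂n| = fV + V²/R  →  V² + fR·V − fR·V_g = 0
With fR = 5.46×10⁻⁵ × 418×10³ m = 22.8 m/s:
V = [−fR + √((fR)² + 4 fR V_g)]/2 = [−22.8 + √(22.8² + 4×22.8×19.1)]/2 = 12.4 m/s
Subgeostrophic (V < V_g = 19.1 m/s), as expected around a low.

12.4 m/s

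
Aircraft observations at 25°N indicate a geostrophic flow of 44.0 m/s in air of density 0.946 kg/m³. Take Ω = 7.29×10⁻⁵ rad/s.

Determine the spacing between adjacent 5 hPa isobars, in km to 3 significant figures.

Coriolis parameter at 25°N:
f = 2Ω sin φ = 2 × 7.29×10⁻⁵ × sin 25° = 6.16×10⁻⁵ s⁻¹
Geostrophic balance rearranged: |∂P/∂n| = f ρ V_g
|∂P/∂n| = 6.16×10⁻⁵ × 0.946 × 44.0 = 2.56×10⁻³ Pa/m
Isobar spacing: Δn = ΔP/|∂P/∂n| = 500 Pa / 2.56×10⁻³ Pa/m = 194949 m ≈ 195 km

195 km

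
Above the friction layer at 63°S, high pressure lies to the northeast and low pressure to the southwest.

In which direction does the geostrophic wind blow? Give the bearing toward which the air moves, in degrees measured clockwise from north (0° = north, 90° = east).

135°

The pressure-gradient force points toward the southwest (bearing 225°).
Geostrophic balance: in the Southern Hemisphere the Coriolis force deflects motion to the left, so the geostrophic wind blows 90° to the left of the pressure-gradient force (low pressure on the right).
Rotating 225° by 90° counterclockwise gives 135° — the wind blows toward the southeast.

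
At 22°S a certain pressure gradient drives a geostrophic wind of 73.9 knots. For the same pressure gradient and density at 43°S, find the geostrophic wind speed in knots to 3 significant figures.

40.6 knots

With the same pressure gradient and density, V_g ∝ 1/f ∝ 1/sin φ.
V₂ = V₁ · sin φ₁ / sin φ₂ = 73.9 × sin 22° / sin 43°
V₂ = 73.9 × 0.3746/0.6820 = 40.6 knots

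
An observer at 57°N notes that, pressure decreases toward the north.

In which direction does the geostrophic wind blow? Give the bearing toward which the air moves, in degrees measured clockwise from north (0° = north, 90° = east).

The pressure-gradient force points toward the north (bearing 000°).
Geostrophic balance: in the Northern Hemisphere the Coriolis force deflects motion to the right, so the geostrophic wind blows 90° to the right of the pressure-gradient force (low pressure on the left).
Rotating 000° by 90° clockwise gives 090° — the wind blows toward the east.

090°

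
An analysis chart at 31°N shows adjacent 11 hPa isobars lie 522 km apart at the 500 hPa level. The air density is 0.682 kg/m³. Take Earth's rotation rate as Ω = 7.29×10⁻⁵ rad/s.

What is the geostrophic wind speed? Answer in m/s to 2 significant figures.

Coriolis parameter at 31°N:
f = 2Ω sin φ = 2 × 7.29×10⁻⁵ × sin 31° = 7.51×10⁻⁵ s⁻¹
Pressure gradient: |∂P/∂n| = 1100 Pa / 522000 m = 2.11×10⁻³ Pa/m
Geostrophic balance (pressure-gradient force = Coriolis force):
V_g = (1/(fρ)) |∂P/∂n| = 2.11×10⁻³ / (7.51×10⁻⁵ × 0.682) = 41.1 m/s

41 m/s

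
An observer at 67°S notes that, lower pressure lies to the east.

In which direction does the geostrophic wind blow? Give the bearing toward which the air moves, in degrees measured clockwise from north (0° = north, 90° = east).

The pressure-gradient force points toward the east (bearing 090°).
Geostrophic balance: in the Southern Hemisphere the Coriolis force deflects motion to the left, so the geostrophic wind blows 90° to the left of the pressure-gradient force (low pressure on the right).
Rotating 090° by 90° counterclockwise gives 000° — the wind blows toward the north.

000°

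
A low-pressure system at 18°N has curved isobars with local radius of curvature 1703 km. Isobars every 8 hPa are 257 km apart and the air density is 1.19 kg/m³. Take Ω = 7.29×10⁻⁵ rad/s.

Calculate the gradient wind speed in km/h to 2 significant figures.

140 km/h

Coriolis parameter at 18°N:
f = 2Ω sin φ = 2 × 7.29×10⁻⁵ × sin 18° = 4.51×10⁻⁵ s⁻¹
Pressure gradient: |∂P/∂n| = 800 Pa / 257000 m = 3.11×10⁻³ Pa/m
Geostrophic speed: V_g = |∂P/∂n|/(fρ) = 3.11×10⁻³/(4.51×10⁻⁵ × 1.19) = 58.1 m/s
Around a low, centrifugal force acts outward with Coriolis, so pressure-gradient force balances both:
(1/ρ)|∂P/∂n| = fV + V²/R  →  V² + fR·V − fR·V_g = 0
With fR = 4.51×10⁻⁵ × 1703×10³ m = 76.7 m/s:
V = [−fR + √((fR)² + 4 fR V_g)]/2 = [−76.7 + √(76.7² + 4×76.7×58.1)]/2 = 38.6 m/s
Subgeostrophic (V < V_g = 58.1 m/s), as expected around a low.
Converting: 38.6 m/s × 3.6 = 140 km/h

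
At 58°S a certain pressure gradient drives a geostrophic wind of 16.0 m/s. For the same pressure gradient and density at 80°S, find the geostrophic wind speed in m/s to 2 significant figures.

With the same pressure gradient and density, V_g ∝ 1/f ∝ 1/sin φ.
V₂ = V₁ · sin φ₁ / sin φ₂ = 16.0 × sin 58° / sin 80°
V₂ = 16.0 × 0.8480/0.9848 = 14 m/s

14 m/s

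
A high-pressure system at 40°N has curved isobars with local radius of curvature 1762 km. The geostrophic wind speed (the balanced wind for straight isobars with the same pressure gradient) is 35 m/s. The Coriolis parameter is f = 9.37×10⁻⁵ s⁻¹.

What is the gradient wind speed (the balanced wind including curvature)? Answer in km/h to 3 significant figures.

Around a high, pressure-gradient force acts outward with centrifugal, so Coriolis balances both:
fV = (1/ρ)|∂P/∂n| + V²/R  →  V² − fR·V + fR·V_g = 0
With fR = 9.37×10⁻⁵ × 1762×10³ m = 165 m/s:
V = [fR − √((fR)² − 4 fR V_g)]/2 = [165 − √(165² − 4×165×35)]/2 = 50.4 m/s
Supergeostrophic (V > V_g = 35 m/s), as expected around a high.
Converting: 50.4 m/s × 3.6 = 181 km/h

181 km/h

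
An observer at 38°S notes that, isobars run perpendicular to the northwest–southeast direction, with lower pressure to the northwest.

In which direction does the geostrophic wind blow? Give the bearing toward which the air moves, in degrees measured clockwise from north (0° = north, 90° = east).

The pressure-gradient force points toward the northwest (bearing 315°).
Geostrophic balance: in the Southern Hemisphere the Coriolis force deflects motion to the left, so the geostrophic wind blows 90° to the left of the pressure-gradient force (low pressure on the right).
Rotating 315° by 90° counterclockwise gives 225° — the wind blows toward the southwest.

225°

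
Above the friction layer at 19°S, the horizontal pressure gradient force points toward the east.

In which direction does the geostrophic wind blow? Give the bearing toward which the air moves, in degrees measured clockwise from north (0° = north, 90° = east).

000°

The pressure-gradient force points toward the east (bearing 090°).
Geostrophic balance: in the Southern Hemisphere the Coriolis force deflects motion to the left, so the geostrophic wind blows 90° to the left of the pressure-gradient force (low pressure on the right).
Rotating 090° by 90° counterclockwise gives 000° — the wind blows toward the north.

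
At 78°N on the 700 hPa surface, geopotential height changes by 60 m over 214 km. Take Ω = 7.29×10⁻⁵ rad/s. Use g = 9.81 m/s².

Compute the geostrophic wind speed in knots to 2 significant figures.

Coriolis parameter at 78°N:
f = 2Ω sin φ = 2 × 7.29×10⁻⁵ × sin 78° = 1.43×10⁻⁴ s⁻¹
Height gradient: |∂Z/∂n| = 60 m / 214000 m = 2.80×10⁻⁴
On a pressure surface, geostrophic balance gives V_g = (g/f)|∂Z/∂n|:
V_g = 9.81 × 2.80×10⁻⁴ / 1.43×10⁻⁴ = 19.3 m/s
Converting: 19.3 m/s × 1.944 = 37 knots

37 knots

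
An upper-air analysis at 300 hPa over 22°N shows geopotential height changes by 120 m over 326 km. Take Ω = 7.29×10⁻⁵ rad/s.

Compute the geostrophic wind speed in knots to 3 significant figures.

Coriolis parameter at 22°N:
f = 2Ω sin φ = 2 × 7.29×10⁻⁵ × sin 22° = 5.46×10⁻⁵ s⁻¹
Height gradient: |∂Z/∂n| = 120 m / 326000 m = 3.68×10⁻⁴
On a pressure surface, geostrophic balance gives V_g = (g/f)|∂Z/∂n|:
V_g = 9.81 × 3.68×10⁻⁴ / 5.46×10⁻⁵ = 66.1 m/s
Converting: 66.1 m/s × 1.944 = 129 knots

129 knots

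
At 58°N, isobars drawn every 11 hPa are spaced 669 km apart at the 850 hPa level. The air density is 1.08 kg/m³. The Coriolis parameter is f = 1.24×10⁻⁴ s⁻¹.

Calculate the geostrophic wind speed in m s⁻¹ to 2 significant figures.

Pressure gradient: |∂P/∂n| = 1100 Pa / 669000 m = 1.64×10⁻³ Pa/m
Geostrophic balance (pressure-gradient force = Coriolis force):
V_g = (1/(fρ)) |∂P/∂n| = 1.64×10⁻³ / (1.24×10⁻⁴ × 1.08) = 12.3 m/s

12 m s⁻¹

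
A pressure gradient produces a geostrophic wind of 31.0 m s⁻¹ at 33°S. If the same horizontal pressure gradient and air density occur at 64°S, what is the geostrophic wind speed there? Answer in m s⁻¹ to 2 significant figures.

With the same pressure gradient and density, V_g ∝ 1/f ∝ 1/sin φ.
V₂ = V₁ · sin φ₁ / sin φ₂ = 31.0 × sin 33° / sin 64°
V₂ = 31.0 × 0.5446/0.8988 = 19 m s⁻¹

19 m s⁻¹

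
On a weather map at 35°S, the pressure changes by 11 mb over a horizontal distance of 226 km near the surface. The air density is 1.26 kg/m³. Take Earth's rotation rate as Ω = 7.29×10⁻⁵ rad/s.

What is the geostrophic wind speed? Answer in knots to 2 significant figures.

90 knots

Coriolis parameter at 35°S:
f = 2Ω sin φ = 2 × 7.29×10⁻⁵ × sin 35° = 8.36×10⁻⁵ s⁻¹
Pressure gradient: |∂P/∂n| = 1100 Pa / 226000 m = 4.87×10⁻³ Pa/m
Geostrophic balance (pressure-gradient force = Coriolis force):
V_g = (1/(fρ)) |∂P/∂n| = 4.87×10⁻³ / (8.36×10⁻⁵ × 1.26) = 46.2 m/s
Converting: 46.2 m/s × 1.944 = 90 knots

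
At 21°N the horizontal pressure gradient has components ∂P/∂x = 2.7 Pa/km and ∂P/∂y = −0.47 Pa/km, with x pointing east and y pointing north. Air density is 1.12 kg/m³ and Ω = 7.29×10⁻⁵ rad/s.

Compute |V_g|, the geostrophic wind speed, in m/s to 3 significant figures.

46.8 m/s

Coriolis parameter at 21°N:
f = 2Ω sin φ = 2 × 7.29×10⁻⁵ × sin 21° = 5.23×10⁻⁵ s⁻¹
Component geostrophic relations (x east, y north):
u_g = −(1/(fρ)) ∂P/∂y,  v_g = (1/(fρ)) ∂P/∂x
u_g = −(−0.47×10⁻³)/(5.23×10⁻⁵ × 1.12) = 8.03 m/s;  v_g = (2.7×10⁻³)/(5.23×10⁻⁵ × 1.12) = 46.1 m/s
|V_g| = √(u_g² + v_g²) = 46.8 m/s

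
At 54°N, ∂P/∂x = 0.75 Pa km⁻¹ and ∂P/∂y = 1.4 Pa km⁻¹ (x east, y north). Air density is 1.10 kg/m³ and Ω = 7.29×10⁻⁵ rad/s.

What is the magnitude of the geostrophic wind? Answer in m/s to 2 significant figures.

Coriolis parameter at 54°N:
f = 2Ω sin φ = 2 × 7.29×10⁻⁵ × sin 54° = 1.18×10⁻⁴ s⁻¹
Component geostrophic relations (x east, y north):
u_g = −(1/(fρ)) ∂P/∂y,  v_g = (1/(fρ)) ∂P/∂x
u_g = −(1.4×10⁻³)/(1.18×10⁻⁴ × 1.10) = −10.8 m/s;  v_g = (0.75×10⁻³)/(1.18×10⁻⁴ × 1.10) = 5.78 m/s
|V_g| = √(u_g² + v_g²) = 12.2 m/s

12 m/s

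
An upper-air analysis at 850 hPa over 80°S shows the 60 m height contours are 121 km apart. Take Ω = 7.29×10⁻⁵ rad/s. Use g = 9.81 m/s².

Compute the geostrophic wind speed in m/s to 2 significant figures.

34 m/s

Coriolis parameter at 80°S:
f = 2Ω sin φ = 2 × 7.29×10⁻⁵ × sin 80° = 1.44×10⁻⁴ s⁻¹
Height gradient: |∂Z/∂n| = 60 m / 121000 m = 4.96×10⁻⁴
On a pressure surface, geostrophic balance gives V_g = (g/f)|∂Z/∂n|:
V_g = 9.81 × 4.96×10⁻⁴ / 1.44×10⁻⁴ = 33.9 m/s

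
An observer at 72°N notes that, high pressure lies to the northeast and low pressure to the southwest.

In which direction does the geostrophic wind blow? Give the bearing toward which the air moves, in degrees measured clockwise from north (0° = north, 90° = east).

The pressure-gradient force points toward the southwest (bearing 225°).
Geostrophic balance: in the Northern Hemisphere the Coriolis force deflects motion to the right, so the geostrophic wind blows 90° to the right of the pressure-gradient force (low pressure on the left).
Rotating 225° by 90° clockwise gives 315° — the wind blows toward the northwest.

315°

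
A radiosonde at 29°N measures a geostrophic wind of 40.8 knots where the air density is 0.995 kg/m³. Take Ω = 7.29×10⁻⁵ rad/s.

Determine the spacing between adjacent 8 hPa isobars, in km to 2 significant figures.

540 km

Coriolis parameter at 29°N:
f = 2Ω sin φ = 2 × 7.29×10⁻⁵ × sin 29° = 7.07×10⁻⁵ s⁻¹
Wind speed in SI: 40.8 knots = 21.0 m/s
Geostrophic balance rearranged: |∂P/∂n| = f ρ V_g
|∂P/∂n| = 7.07×10⁻⁵ × 0.995 × 21.0 = 1.48×10⁻³ Pa/m
Isobar spacing: Δn = ΔP/|∂P/∂n| = 800 Pa / 1.48×10⁻³ Pa/m = 541926 m ≈ 540 km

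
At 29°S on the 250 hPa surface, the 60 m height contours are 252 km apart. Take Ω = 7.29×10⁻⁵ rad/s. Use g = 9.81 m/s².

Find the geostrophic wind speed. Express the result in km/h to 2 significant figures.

Coriolis parameter at 29°S:
f = 2Ω sin φ = 2 × 7.29×10⁻⁵ × sin 29° = 7.07×10⁻⁵ s⁻¹
Height gradient: |∂Z/∂n| = 60 m / 252000 m = 2.38×10⁻⁴
On a pressure surface, geostrophic balance gives V_g = (g/f)|∂Z/∂n|:
V_g = 9.81 × 2.38×10⁻⁴ / 7.07×10⁻⁵ = 33.0 m/s
Converting: 33.0 m/s × 3.6 = 120 km/h

120 km/h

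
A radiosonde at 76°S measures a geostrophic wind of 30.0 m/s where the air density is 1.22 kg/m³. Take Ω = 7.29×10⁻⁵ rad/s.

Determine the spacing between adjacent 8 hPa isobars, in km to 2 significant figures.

Coriolis parameter at 76°S:
f = 2Ω sin φ = 2 × 7.29×10⁻⁵ × sin 76° = 1.41×10⁻⁴ s⁻¹
Geostrophic balance rearranged: |∂P/∂n| = f ρ V_g
|∂P/∂n| = 1.41×10⁻⁴ × 1.22 × 30.0 = 5.18×10⁻³ Pa/m
Isobar spacing: Δn = ΔP/|∂P/∂n| = 800 Pa / 5.18×10⁻³ Pa/m = 154507 m ≈ 150 km

150 km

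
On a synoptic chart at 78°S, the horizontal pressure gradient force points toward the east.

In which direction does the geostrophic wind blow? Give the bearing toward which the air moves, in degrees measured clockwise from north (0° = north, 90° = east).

000°

The pressure-gradient force points toward the east (bearing 090°).
Geostrophic balance: in the Southern Hemisphere the Coriolis force deflects motion to the left, so the geostrophic wind blows 90° to the left of the pressure-gradient force (low pressure on the right).
Rotating 090° by 90° counterclockwise gives 000° — the wind blows toward the north.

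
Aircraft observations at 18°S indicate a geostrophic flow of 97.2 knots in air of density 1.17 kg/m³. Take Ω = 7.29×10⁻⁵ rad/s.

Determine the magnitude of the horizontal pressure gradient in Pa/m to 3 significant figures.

2.64×10⁻³ Pa/m

Coriolis parameter at 18°S:
f = 2Ω sin φ = 2 × 7.29×10⁻⁵ × sin 18° = 4.51×10⁻⁵ s⁻¹
Wind speed in SI: 97.2 knots = 50.0 m/s
Geostrophic balance rearranged: |∂P/∂n| = f ρ V_g
|∂P/∂n| = 4.51×10⁻⁵ × 1.17 × 50.0 = 2.64×10⁻³ Pa/m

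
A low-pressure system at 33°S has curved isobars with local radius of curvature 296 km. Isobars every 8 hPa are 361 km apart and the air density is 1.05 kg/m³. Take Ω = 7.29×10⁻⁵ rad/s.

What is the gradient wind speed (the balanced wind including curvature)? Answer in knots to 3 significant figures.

30.8 knots

Coriolis parameter at 33°S:
f = 2Ω sin φ = 2 × 7.29×10⁻⁵ × sin 33° = 7.94×10⁻⁵ s⁻¹
Pressure gradient: |∂P/∂n| = 800 Pa / 361000 m = 2.22×10⁻³ Pa/m
Geostrophic speed: V_g = |∂P/∂n|/(fρ) = 2.22×10⁻³/(7.94×10⁻⁵ × 1.05) = 26.6 m/s
Around a low, centrifugal force acts outward with Coriolis, so pressure-gradient force balances both:
(1/ρ)|∂P/∂n| = fV + V²/R  →  V² + fR·V − fR·V_g = 0
With fR = 7.94×10⁻⁵ × 296×10³ m = 23.5 m/s:
V = [−fR + √((fR)² + 4 fR V_g)]/2 = [−23.5 + √(23.5² + 4×23.5×26.6)]/2 = 15.9 m/s
Subgeostrophic (V < V_g = 26.6 m/s), as expected around a low.
Converting: 15.9 m/s × 1.944 = 30.8 knots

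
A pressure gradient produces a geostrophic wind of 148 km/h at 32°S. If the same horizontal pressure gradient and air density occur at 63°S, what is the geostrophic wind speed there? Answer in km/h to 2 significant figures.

88 km/h

With the same pressure gradient and density, V_g ∝ 1/f ∝ 1/sin φ.
V₂ = V₁ · sin φ₁ / sin φ₂ = 148 × sin 32° / sin 63°
V₂ = 148 × 0.5299/0.8910 = 88 km/h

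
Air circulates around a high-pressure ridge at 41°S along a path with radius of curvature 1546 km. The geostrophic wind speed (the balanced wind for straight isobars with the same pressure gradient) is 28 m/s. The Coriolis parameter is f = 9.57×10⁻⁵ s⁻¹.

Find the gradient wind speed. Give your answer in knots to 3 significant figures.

72.9 knots

Around a high, pressure-gradient force acts outward with centrifugal, so Coriolis balances both:
fV = (1/ρ)|∂P/∂n| + V²/R  →  V² − fR·V + fR·V_g = 0
With fR = 9.57×10⁻⁵ × 1546×10³ m = 148 m/s:
V = [fR − √((fR)² − 4 fR V_g)]/2 = [148 − √(148² − 4×148×28)]/2 = 37.5 m/s
Supergeostrophic (V > V_g = 28 m/s), as expected around a high.
Converting: 37.5 m/s × 1.944 = 72.9 knots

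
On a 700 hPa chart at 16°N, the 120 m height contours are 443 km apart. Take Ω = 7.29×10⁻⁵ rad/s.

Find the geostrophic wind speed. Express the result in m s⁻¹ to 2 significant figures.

Coriolis parameter at 16°N:
f = 2Ω sin φ = 2 × 7.29×10⁻⁵ × sin 16° = 4.02×10⁻⁵ s⁻¹
Height gradient: |∂Z/∂n| = 120 m / 443000 m = 2.71×10⁻⁴
On a pressure surface, geostrophic balance gives V_g = (g/f)|∂Z/∂n|:
V_g = 9.81 × 2.71×10⁻⁴ / 4.02×10⁻⁵ = 66.1 m/s

66 m s⁻¹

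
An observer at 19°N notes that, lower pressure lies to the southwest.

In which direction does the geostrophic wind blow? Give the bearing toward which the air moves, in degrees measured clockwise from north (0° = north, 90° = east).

The pressure-gradient force points toward the southwest (bearing 225°).
Geostrophic balance: in the Northern Hemisphere the Coriolis force deflects motion to the right, so the geostrophic wind blows 90° to the right of the pressure-gradient force (low pressure on the left).
Rotating 225° by 90° clockwise gives 315° — the wind blows toward the northwest.

315°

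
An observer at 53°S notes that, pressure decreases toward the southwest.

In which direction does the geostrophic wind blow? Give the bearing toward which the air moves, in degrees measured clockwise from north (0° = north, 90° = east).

135°

The pressure-gradient force points toward the southwest (bearing 225°).
Geostrophic balance: in the Southern Hemisphere the Coriolis force deflects motion to the left, so the geostrophic wind blows 90° to the left of the pressure-gradient force (low pressure on the right).
Rotating 225° by 90° counterclockwise gives 135° — the wind blows toward the southeast.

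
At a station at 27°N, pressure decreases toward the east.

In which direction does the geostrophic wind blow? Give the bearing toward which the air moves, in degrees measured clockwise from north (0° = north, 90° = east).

180°

The pressure-gradient force points toward the east (bearing 090°).
Geostrophic balance: in the Northern Hemisphere the Coriolis force deflects motion to the right, so the geostrophic wind blows 90° to the right of the pressure-gradient force (low pressure on the left).
Rotating 090° by 90° clockwise gives 180° — the wind blows toward the south.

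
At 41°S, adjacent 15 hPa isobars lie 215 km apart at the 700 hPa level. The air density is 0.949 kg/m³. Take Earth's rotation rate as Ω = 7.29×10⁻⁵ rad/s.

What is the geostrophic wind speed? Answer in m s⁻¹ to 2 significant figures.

Coriolis parameter at 41°S:
f = 2Ω sin φ = 2 × 7.29×10⁻⁵ × sin 41° = 9.57×10⁻⁵ s⁻¹
Pressure gradient: |∂P/∂n| = 1500 Pa / 215000 m = 6.98×10⁻³ Pa/m
Geostrophic balance (pressure-gradient force = Coriolis force):
V_g = (1/(fρ)) |∂P/∂n| = 6.98×10⁻³ / (9.57×10⁻⁵ × 0.949) = 76.9 m/s

77 m s⁻¹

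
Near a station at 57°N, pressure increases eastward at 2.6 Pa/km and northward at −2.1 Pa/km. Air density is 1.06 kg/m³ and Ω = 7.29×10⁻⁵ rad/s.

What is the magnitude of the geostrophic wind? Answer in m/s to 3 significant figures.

25.8 m/s

Coriolis parameter at 57°N:
f = 2Ω sin φ = 2 × 7.29×10⁻⁵ × sin 57° = 1.22×10⁻⁴ s⁻¹
Component geostrophic relations (x east, y north):
u_g = −(1/(fρ)) ∂P/∂y,  v_g = (1/(fρ)) ∂P/∂x
u_g = −(−2.1×10⁻³)/(1.22×10⁻⁴ × 1.06) = 16.2 m/s;  v_g = (2.6×10⁻³)/(1.22×10⁻⁴ × 1.06) = 20.1 m/s
|V_g| = √(u_g² + v_g²) = 25.8 m/s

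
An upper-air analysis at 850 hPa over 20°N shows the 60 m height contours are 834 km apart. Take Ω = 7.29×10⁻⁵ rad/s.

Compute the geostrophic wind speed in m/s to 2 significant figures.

Coriolis parameter at 20°N:
f = 2Ω sin φ = 2 × 7.29×10⁻⁵ × sin 20° = 4.99×10⁻⁵ s⁻¹
Height gradient: |∂Z/∂n| = 60 m / 834000 m = 7.19×10⁻⁵
On a pressure surface, geostrophic balance gives V_g = (g/f)|∂Z/∂n|:
V_g = 9.81 × 7.19×10⁻⁵ / 4.99×10⁻⁵ = 14.2 m/s

14 m/s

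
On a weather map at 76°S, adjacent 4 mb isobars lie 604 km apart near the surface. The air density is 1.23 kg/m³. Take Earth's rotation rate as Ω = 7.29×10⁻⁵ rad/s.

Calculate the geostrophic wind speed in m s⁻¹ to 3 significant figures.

Coriolis parameter at 76°S:
f = 2Ω sin φ = 2 × 7.29×10⁻⁵ × sin 76° = 1.41×10⁻⁴ s⁻¹
Pressure gradient: |∂P/∂n| = 400 Pa / 604000 m = 6.62×10⁻⁴ Pa/m
Geostrophic balance (pressure-gradient force = Coriolis force):
V_g = (1/(fρ)) |∂P/∂n| = 6.62×10⁻⁴ / (1.41×10⁻⁴ × 1.23) = 3.81 m/s

3.81 m s⁻¹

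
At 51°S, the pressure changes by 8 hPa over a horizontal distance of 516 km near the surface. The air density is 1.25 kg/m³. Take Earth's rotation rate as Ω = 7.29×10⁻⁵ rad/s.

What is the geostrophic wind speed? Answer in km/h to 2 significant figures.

39 km/h

Coriolis parameter at 51°S:
f = 2Ω sin φ = 2 × 7.29×10⁻⁵ × sin 51° = 1.13×10⁻⁴ s⁻¹
Pressure gradient: |∂P/∂n| = 800 Pa / 516000 m = 1.55×10⁻³ Pa/m
Geostrophic balance (pressure-gradient force = Coriolis force):
V_g = (1/(fρ)) |∂P/∂n| = 1.55×10⁻³ / (1.13×10⁻⁴ × 1.25) = 10.9 m/s
Converting: 10.9 m/s × 3.6 = 39 km/h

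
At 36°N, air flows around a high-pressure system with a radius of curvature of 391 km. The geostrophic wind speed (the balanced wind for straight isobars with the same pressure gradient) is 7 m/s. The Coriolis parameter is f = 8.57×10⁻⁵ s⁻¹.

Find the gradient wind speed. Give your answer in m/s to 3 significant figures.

9.96 m/s

Around a high, pressure-gradient force acts outward with centrifugal, so Coriolis balances both:
fV = (1/ρ)|∂P/∂n| + V²/R  →  V² − fR·V + fR·V_g = 0
With fR = 8.57×10⁻⁵ × 391×10³ m = 33.5 m/s:
V = [fR − √((fR)² − 4 fR V_g)]/2 = [33.5 − √(33.5² − 4×33.5×7)]/2 = 9.96 m/s
Supergeostrophic (V > V_g = 7 m/s), as expected around a high.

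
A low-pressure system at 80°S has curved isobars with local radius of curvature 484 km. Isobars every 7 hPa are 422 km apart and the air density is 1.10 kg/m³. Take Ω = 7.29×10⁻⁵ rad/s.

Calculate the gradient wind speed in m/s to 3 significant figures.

9.27 m/s

Coriolis parameter at 80°S:
f = 2Ω sin φ = 2 × 7.29×10⁻⁵ × sin 80° = 1.44×10⁻⁴ s⁻¹
Pressure gradient: |∂P/∂n| = 700 Pa / 422000 m = 1.66×10⁻³ Pa/m
Geostrophic speed: V_g = |∂P/∂n|/(fρ) = 1.66×10⁻³/(1.44×10⁻⁴ × 1.10) = 10.5 m/s
Around a low, centrifugal force acts outward with Coriolis, so pressure-gradient force balances both:
(1/ρ)|∂P/∂n| = fV + V²/R  →  V² + fR·V − fR·V_g = 0
With fR = 1.44×10⁻⁴ × 484×10³ m = 69.5 m/s:
V = [−fR + √((fR)² + 4 fR V_g)]/2 = [−69.5 + √(69.5² + 4×69.5×10.5)]/2 = 9.27 m/s
Subgeostrophic (V < V_g = 10.5 m/s), as expected around a low.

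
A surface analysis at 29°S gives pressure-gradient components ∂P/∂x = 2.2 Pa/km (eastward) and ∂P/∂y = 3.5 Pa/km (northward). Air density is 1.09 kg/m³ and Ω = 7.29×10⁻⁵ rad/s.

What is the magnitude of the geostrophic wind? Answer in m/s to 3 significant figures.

Coriolis parameter at 29°S:
f = 2Ω sin φ = 2 × 7.29×10⁻⁵ × sin 29° = 7.07×10⁻⁵ s⁻¹
In the Southern Hemisphere f is negative: f = −7.07×10⁻⁵ s⁻¹.
Component geostrophic relations (x east, y north):
u_g = −(1/(fρ)) ∂P/∂y,  v_g = (1/(fρ)) ∂P/∂x
u_g = −(3.5×10⁻³)/(−7.07×10⁻⁵ × 1.09) = 45.4 m/s;  v_g = (2.2×10⁻³)/(−7.07×10⁻⁵ × 1.09) = −28.6 m/s
|V_g| = √(u_g² + v_g²) = 53.7 m/s

53.7 m/s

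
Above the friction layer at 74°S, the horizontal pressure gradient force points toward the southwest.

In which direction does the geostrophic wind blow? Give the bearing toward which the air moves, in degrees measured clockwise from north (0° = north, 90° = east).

The pressure-gradient force points toward the southwest (bearing 225°).
Geostrophic balance: in the Southern Hemisphere the Coriolis force deflects motion to the left, so the geostrophic wind blows 90° to the left of the pressure-gradient force (low pressure on the right).
Rotating 225° by 90° counterclockwise gives 135° — the wind blows toward the southeast.

135°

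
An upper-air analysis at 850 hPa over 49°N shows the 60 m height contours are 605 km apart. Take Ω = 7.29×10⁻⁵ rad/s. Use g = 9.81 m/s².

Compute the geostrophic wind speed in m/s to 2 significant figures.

8.8 m/s

Coriolis parameter at 49°N:
f = 2Ω sin φ = 2 × 7.29×10⁻⁵ × sin 49° = 1.10×10⁻⁴ s⁻¹
Height gradient: |∂Z/∂n| = 60 m / 605000 m = 9.92×10⁻⁵
On a pressure surface, geostrophic balance gives V_g = (g/f)|∂Z/∂n|:
V_g = 9.81 × 9.92×10⁻⁵ / 1.10×10⁻⁴ = 8.84 m/s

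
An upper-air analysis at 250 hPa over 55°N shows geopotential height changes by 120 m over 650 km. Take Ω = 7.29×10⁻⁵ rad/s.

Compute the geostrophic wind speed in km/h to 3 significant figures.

54.6 km/h

Coriolis parameter at 55°N:
f = 2Ω sin φ = 2 × 7.29×10⁻⁵ × sin 55° = 1.19×10⁻⁴ s⁻¹
Height gradient: |∂Z/∂n| = 120 m / 650000 m = 1.85×10⁻⁴
On a pressure surface, geostrophic balance gives V_g = (g/f)|∂Z/∂n|:
V_g = 9.81 × 1.85×10⁻⁴ / 1.19×10⁻⁴ = 15.2 m/s
Converting: 15.2 m/s × 3.6 = 54.6 km/h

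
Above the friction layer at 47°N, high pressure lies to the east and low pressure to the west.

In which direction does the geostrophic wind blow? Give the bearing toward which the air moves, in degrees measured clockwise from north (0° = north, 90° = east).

The pressure-gradient force points toward the west (bearing 270°).
Geostrophic balance: in the Northern Hemisphere the Coriolis force deflects motion to the right, so the geostrophic wind blows 90° to the right of the pressure-gradient force (low pressure on the left).
Rotating 270° by 90° clockwise gives 000° — the wind blows toward the north.

000°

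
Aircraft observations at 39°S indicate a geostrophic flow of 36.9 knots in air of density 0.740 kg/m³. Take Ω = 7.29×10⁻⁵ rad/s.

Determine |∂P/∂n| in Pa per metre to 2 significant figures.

Coriolis parameter at 39°S:
f = 2Ω sin φ = 2 × 7.29×10⁻⁵ × sin 39° = 9.18×10⁻⁵ s⁻¹
Wind speed in SI: 36.9 knots = 19.0 m/s
Geostrophic balance rearranged: |∂P/∂n| = f ρ V_g
|∂P/∂n| = 9.18×10⁻⁵ × 0.740 × 19.0 = 1.29×10⁻³ Pa/m

1.3×10⁻³ Pa/m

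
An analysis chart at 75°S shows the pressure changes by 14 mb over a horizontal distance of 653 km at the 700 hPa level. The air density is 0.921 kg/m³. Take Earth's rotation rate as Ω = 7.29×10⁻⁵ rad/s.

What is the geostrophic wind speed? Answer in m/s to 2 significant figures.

Coriolis parameter at 75°S:
f = 2Ω sin φ = 2 × 7.29×10⁻⁵ × sin 75° = 1.41×10⁻⁴ s⁻¹
Pressure gradient: |∂P/∂n| = 1400 Pa / 653000 m = 2.14×10⁻³ Pa/m
Geostrophic balance (pressure-gradient force = Coriolis force):
V_g = (1/(fρ)) |∂P/∂n| = 2.14×10⁻³ / (1.41×10⁻⁴ × 0.921) = 16.5 m/s

17 m/s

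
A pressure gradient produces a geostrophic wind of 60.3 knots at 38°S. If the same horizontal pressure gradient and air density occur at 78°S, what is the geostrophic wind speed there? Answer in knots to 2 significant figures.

With the same pressure gradient and density, V_g ∝ 1/f ∝ 1/sin φ.
V₂ = V₁ · sin φ₁ / sin φ₂ = 60.3 × sin 38° / sin 78°
V₂ = 60.3 × 0.6157/0.9781 = 38 knots

38 knots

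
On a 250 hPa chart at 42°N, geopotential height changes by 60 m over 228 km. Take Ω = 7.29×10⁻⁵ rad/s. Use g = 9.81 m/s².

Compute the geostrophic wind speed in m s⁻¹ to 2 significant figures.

Coriolis parameter at 42°N:
f = 2Ω sin φ = 2 × 7.29×10⁻⁵ × sin 42° = 9.76×10⁻⁵ s⁻¹
Height gradient: |∂Z/∂n| = 60 m / 228000 m = 2.63×10⁻⁴
On a pressure surface, geostrophic balance gives V_g = (g/f)|∂Z/∂n|:
V_g = 9.81 × 2.63×10⁻⁴ / 9.76×10⁻⁵ = 26.5 m/s

26 m s⁻¹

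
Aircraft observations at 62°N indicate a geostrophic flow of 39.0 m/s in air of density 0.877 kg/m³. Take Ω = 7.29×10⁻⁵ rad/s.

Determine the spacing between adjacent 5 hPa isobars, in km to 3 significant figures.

Coriolis parameter at 62°N:
f = 2Ω sin φ = 2 × 7.29×10⁻⁵ × sin 62° = 1.29×10⁻⁴ s⁻¹
Geostrophic balance rearranged: |∂P/∂n| = f ρ V_g
|∂P/∂n| = 1.29×10⁻⁴ × 0.877 × 39.0 = 4.40×10⁻³ Pa/m
Isobar spacing: Δn = ΔP/|∂P/∂n| = 500 Pa / 4.40×10⁻³ Pa/m = 113557 m ≈ 114 km

114 km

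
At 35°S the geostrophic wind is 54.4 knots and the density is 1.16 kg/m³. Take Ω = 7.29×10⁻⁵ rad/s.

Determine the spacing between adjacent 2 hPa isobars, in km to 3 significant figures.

73.7 km

Coriolis parameter at 35°S:
f = 2Ω sin φ = 2 × 7.29×10⁻⁵ × sin 35° = 8.36×10⁻⁵ s⁻¹
Wind speed in SI: 54.4 knots = 28.0 m/s
Geostrophic balance rearranged: |∂P/∂n| = f ρ V_g
|∂P/∂n| = 8.36×10⁻⁵ × 1.16 × 28.0 = 2.71×10⁻³ Pa/m
Isobar spacing: Δn = ΔP/|∂P/∂n| = 200 Pa / 2.71×10⁻³ Pa/m = 73669 m ≈ 73.7 km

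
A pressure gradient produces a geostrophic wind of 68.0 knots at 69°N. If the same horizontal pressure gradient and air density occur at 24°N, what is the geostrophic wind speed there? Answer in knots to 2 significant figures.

With the same pressure gradient and density, V_g ∝ 1/f ∝ 1/sin φ.
V₂ = V₁ · sin φ₁ / sin φ₂ = 68.0 × sin 69° / sin 24°
V₂ = 68.0 × 0.9336/0.4067 = 160 knots

160 knots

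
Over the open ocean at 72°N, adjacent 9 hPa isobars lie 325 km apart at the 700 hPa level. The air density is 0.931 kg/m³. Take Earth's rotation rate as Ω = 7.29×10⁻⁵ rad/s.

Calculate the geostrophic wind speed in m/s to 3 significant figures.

Coriolis parameter at 72°N:
f = 2Ω sin φ = 2 × 7.29×10⁻⁵ × sin 72° = 1.39×10⁻⁴ s⁻¹
Pressure gradient: |∂P/∂n| = 900 Pa / 325000 m = 2.77×10⁻³ Pa/m
Geostrophic balance (pressure-gradient force = Coriolis force):
V_g = (1/(fρ)) |∂P/∂n| = 2.77×10⁻³ / (1.39×10⁻⁴ × 0.931) = 21.5 m/s

21.5 m/s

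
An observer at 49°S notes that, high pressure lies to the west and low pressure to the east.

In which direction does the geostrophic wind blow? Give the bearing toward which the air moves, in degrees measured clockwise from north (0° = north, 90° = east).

The pressure-gradient force points toward the east (bearing 090°).
Geostrophic balance: in the Southern Hemisphere the Coriolis force deflects motion to the left, so the geostrophic wind blows 90° to the left of the pressure-gradient force (low pressure on the right).
Rotating 090° by 90° counterclockwise gives 000° — the wind blows toward the north.

000°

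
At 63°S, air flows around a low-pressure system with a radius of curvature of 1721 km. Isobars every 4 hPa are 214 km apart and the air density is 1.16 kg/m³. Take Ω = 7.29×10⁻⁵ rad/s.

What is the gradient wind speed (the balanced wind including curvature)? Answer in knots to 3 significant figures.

Coriolis parameter at 63°S:
f = 2Ω sin φ = 2 × 7.29×10⁻⁵ × sin 63° = 1.30×10⁻⁴ s⁻¹
Pressure gradient: |∂P/∂n| = 400 Pa / 214000 m = 1.87×10⁻³ Pa/m
Geostrophic speed: V_g = |∂P/∂n|/(fρ) = 1.87×10⁻³/(1.30×10⁻⁴ × 1.16) = 12.4 m/s
Around a low, centrifugal force acts outward with Coriolis, so pressure-gradient force balances both:
(1/ρ)|∂P/∂n| = fV + V²/R  →  V² + fR·V − fR·V_g = 0
With fR = 1.30×10⁻⁴ × 1721×10³ m = 224 m/s:
V = [−fR + √((fR)² + 4 fR V_g)]/2 = [−224 + √(224² + 4×224×12.4)]/2 = 11.8 m/s
Subgeostrophic (V < V_g = 12.4 m/s), as expected around a low.
Converting: 11.8 m/s × 1.944 = 22.9 knots

22.9 knots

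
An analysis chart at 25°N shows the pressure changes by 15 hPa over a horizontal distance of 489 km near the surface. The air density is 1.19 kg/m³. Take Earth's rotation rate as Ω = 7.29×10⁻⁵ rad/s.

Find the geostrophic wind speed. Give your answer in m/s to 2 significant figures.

Coriolis parameter at 25°N:
f = 2Ω sin φ = 2 × 7.29×10⁻⁵ × sin 25° = 6.16×10⁻⁵ s⁻¹
Pressure gradient: |∂P/∂n| = 1500 Pa / 489000 m = 3.07×10⁻³ Pa/m
Geostrophic balance (pressure-gradient force = Coriolis force):
V_g = (1/(fρ)) |∂P/∂n| = 3.07×10⁻³ / (6.16×10⁻⁵ × 1.19) = 41.8 m/s

42 m/s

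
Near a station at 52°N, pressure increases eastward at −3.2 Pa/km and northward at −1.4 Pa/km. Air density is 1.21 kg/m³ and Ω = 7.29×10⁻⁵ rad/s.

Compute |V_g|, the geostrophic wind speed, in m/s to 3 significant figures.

Coriolis parameter at 52°N:
f = 2Ω sin φ = 2 × 7.29×10⁻⁵ × sin 52° = 1.15×10⁻⁴ s⁻¹
Component geostrophic relations (x east, y north):
u_g = −(1/(fρ)) ∂P/∂y,  v_g = (1/(fρ)) ∂P/∂x
u_g = −(−1.4×10⁻³)/(1.15×10⁻⁴ × 1.21) = 10.1 m/s;  v_g = (−3.2×10⁻³)/(1.15×10⁻⁴ × 1.21) = −23.0 m/s
|V_g| = √(u_g² + v_g²) = 25.1 m/s

25.1 m/s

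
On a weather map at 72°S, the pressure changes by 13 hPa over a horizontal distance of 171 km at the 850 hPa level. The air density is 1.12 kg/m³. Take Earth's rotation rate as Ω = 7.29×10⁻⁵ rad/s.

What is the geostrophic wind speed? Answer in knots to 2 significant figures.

Coriolis parameter at 72°S:
f = 2Ω sin φ = 2 × 7.29×10⁻⁵ × sin 72° = 1.39×10⁻⁴ s⁻¹
Pressure gradient: |∂P/∂n| = 1300 Pa / 171000 m = 7.60×10⁻³ Pa/m
Geostrophic balance (pressure-gradient force = Coriolis force):
V_g = (1/(fρ)) |∂P/∂n| = 7.60×10⁻³ / (1.39×10⁻⁴ × 1.12) = 49.0 m/s
Converting: 49.0 m/s × 1.944 = 95 knots

95 knots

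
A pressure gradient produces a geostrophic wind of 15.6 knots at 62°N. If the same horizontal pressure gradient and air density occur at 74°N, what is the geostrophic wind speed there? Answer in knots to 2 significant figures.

With the same pressure gradient and density, V_g ∝ 1/f ∝ 1/sin φ.
V₂ = V₁ · sin φ₁ / sin φ₂ = 15.6 × sin 62° / sin 74°
V₂ = 15.6 × 0.8829/0.9613 = 14 knots

14 knots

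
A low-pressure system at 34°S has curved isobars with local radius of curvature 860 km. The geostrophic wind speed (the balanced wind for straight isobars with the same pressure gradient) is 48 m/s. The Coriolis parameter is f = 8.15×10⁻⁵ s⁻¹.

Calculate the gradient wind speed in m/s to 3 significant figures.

32.7 m/s

Around a low, centrifugal force acts outward with Coriolis, so pressure-gradient force balances both:
(1/ρ)|∂P/∂n| = fV + V²/R  →  V² + fR·V − fR·V_g = 0
With fR = 8.15×10⁻⁵ × 860×10³ m = 70.1 m/s:
V = [−fR + √((fR)² + 4 fR V_g)]/2 = [−70.1 + √(70.1² + 4×70.1×48)]/2 = 32.7 m/s
Subgeostrophic (V < V_g = 48 m/s), as expected around a low.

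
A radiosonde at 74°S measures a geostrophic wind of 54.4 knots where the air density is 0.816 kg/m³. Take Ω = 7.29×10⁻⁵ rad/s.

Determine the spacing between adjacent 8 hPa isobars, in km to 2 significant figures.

250 km

Coriolis parameter at 74°S:
f = 2Ω sin φ = 2 × 7.29×10⁻⁵ × sin 74° = 1.40×10⁻⁴ s⁻¹
Wind speed in SI: 54.4 knots = 28.0 m/s
Geostrophic balance rearranged: |∂P/∂n| = f ρ V_g
|∂P/∂n| = 1.40×10⁻⁴ × 0.816 × 28.0 = 3.20×10⁻³ Pa/m
Isobar spacing: Δn = ΔP/|∂P/∂n| = 800 Pa / 3.20×10⁻³ Pa/m = 249956 m ≈ 250 km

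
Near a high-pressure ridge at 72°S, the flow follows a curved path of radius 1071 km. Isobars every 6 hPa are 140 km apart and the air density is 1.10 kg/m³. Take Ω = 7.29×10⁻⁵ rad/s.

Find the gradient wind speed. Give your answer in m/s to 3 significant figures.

37.6 m/s

Coriolis parameter at 72°S:
f = 2Ω sin φ = 2 × 7.29×10⁻⁵ × sin 72° = 1.39×10⁻⁴ s⁻¹
Pressure gradient: |∂P/∂n| = 600 Pa / 140000 m = 4.29×10⁻³ Pa/m
Geostrophic speed: V_g = |∂P/∂n|/(fρ) = 4.29×10⁻³/(1.39×10⁻⁴ × 1.10) = 28.1 m/s
Around a high, pressure-gradient force acts outward with centrifugal, so Coriolis balances both:
fV = (1/ρ)|∂P/∂n| + V²/R  →  V² − fR·V + fR·V_g = 0
With fR = 1.39×10⁻⁴ × 1071×10³ m = 149 m/s:
V = [fR − √((fR)² − 4 fR V_g)]/2 = [149 − √(149² − 4×149×28.1)]/2 = 37.6 m/s
Supergeostrophic (V > V_g = 28.1 m/s), as expected around a high.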